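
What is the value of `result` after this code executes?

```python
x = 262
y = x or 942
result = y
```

x = 262; y = 262; result = 262

262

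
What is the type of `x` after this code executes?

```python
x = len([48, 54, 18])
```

len() always returns int

int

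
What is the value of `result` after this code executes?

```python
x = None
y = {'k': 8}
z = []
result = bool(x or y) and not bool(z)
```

x = None; y = {'k': 8}; z = []; result = True

True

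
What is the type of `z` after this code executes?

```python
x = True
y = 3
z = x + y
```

bool + int = int (bool is subclass of int)

int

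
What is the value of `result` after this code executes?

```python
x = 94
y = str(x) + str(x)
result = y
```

x = 94; y = '9494'; result = '9494'

'9494'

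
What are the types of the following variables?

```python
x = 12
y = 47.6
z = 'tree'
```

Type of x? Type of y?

x is assigned a bare integer (no decimal point), so it is an int; y is assigned a number with a decimal point, so it is a float

int, float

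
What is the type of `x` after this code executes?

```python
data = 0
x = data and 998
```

'and' returns first falsy value (0 is int)

int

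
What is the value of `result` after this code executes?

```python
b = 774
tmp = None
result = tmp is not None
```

b = 774; tmp = None; result = False

False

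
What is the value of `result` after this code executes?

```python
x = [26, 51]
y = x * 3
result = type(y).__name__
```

x is list; y is list; result = 'list'

'list'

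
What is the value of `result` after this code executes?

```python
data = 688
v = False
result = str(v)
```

data = 688; v = False; result = 'False'

'False'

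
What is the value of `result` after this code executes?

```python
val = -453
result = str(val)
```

val = -453; result = '-453'

'-453'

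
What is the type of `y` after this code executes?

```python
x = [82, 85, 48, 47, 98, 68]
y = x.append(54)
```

list.append() returns None (mutates in place)

NoneType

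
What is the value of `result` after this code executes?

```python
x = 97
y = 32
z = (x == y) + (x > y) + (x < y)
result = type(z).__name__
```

x is int; y is int; z is int; result = 'int'

'int'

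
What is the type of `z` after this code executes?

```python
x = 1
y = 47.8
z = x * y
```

int * float = float

float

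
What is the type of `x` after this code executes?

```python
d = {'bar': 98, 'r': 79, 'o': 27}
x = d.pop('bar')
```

dict.pop() returns the value

int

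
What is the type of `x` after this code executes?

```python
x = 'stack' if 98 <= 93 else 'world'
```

Both branches of conditional are str

str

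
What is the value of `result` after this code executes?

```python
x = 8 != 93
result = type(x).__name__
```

x is bool; result = 'bool'

'bool'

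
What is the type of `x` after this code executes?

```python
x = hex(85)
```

hex() returns str representation

str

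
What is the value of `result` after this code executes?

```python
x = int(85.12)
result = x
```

x = 85; result = 85

85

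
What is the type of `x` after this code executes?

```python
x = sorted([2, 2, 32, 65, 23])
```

sorted() always returns list

list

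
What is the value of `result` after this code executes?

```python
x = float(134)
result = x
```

x = 134.0; result = 134.0

134.0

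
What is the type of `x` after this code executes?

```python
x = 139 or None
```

'or' returns first truthy value

int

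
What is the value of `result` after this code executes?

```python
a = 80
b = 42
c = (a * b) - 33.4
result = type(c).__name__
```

a is int; b is int; c is float; result = 'float'

'float'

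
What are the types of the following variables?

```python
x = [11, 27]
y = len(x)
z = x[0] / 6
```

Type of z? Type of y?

int / int = float; len() returns int

float, int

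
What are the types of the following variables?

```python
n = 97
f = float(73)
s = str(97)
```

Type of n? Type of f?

n is assigned a bare integer (no decimal point), so it is an int; f is assigned the result of calling float(), which returns a float

int, float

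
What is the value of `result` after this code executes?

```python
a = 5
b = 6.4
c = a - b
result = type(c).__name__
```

a is int; b is float; c is float; result = 'float'

'float'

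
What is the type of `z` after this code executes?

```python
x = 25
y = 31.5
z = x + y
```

int + float = float

float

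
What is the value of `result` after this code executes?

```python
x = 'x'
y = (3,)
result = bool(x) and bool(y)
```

x = 'x'; y = (3,); result = True

True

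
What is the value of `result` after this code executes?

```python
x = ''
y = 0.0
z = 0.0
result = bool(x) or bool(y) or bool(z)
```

x = ''; y = 0.0; z = 0.0; result = False

False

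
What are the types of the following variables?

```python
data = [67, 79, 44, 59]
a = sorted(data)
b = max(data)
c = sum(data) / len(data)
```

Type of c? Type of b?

int / int = float; max of ints returns int

float, int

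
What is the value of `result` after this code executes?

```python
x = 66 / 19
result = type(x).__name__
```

x is float; result = 'float'

'float'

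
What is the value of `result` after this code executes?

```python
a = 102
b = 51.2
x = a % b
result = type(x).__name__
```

a is int; b is float; x is float; result = 'float'

'float'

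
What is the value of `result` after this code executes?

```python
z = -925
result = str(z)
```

z = -925; result = '-925'

'-925'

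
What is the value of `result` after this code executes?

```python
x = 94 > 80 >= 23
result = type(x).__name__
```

x is bool; result = 'bool'

'bool'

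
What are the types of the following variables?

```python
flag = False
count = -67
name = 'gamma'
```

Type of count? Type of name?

count is assigned a bare integer (no decimal point), so it is an int; name is assigned a quoted string literal, so it is a str

int, str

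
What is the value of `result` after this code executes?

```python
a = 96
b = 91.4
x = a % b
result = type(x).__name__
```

a is int; b is float; x is float; result = 'float'

'float'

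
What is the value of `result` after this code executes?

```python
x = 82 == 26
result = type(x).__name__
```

x is bool; result = 'bool'

'bool'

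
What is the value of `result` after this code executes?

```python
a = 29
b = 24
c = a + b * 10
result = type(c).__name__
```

a is int; b is int; c is int; result = 'int'

'int'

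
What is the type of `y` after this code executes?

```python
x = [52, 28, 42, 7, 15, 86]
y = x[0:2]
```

Slicing a list returns a list

list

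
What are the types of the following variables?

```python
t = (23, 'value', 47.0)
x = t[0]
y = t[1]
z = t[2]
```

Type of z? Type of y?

tuple[2] is float; tuple[1] is str

float, str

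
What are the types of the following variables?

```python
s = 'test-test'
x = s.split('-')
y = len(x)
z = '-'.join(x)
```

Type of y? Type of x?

len() returns int; str.split() returns list

int, list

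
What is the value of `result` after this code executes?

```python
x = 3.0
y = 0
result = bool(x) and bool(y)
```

x = 3.0; y = 0; result = False

False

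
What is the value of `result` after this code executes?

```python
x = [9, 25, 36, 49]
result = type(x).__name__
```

x is list; result = 'list'

'list'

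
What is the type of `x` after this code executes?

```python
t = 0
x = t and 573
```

'and' returns first falsy value (0 is int)

int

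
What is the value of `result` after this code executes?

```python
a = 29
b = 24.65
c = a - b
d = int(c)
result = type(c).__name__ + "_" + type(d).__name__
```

a is int; b is float; c is float; d is int; result = 'float_int'

'float_int'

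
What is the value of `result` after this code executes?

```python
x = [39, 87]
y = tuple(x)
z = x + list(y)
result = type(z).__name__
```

x is list; y is tuple; z is list; result = 'list'

'list'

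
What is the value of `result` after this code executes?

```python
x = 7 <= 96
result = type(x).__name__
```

x is bool; result = 'bool'

'bool'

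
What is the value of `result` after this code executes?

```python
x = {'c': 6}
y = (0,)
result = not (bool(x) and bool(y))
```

x = {'c': 6}; y = (0,); result = False

False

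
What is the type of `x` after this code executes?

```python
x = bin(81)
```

bin() returns str representation

str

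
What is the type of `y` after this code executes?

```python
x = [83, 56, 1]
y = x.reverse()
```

list.reverse() returns None

NoneType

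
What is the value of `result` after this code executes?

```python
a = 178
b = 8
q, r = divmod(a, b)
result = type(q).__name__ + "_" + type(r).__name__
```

a is int; b is int; q is int; r is int; result = 'int_int'

'int_int'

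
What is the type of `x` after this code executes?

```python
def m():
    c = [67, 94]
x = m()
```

Function without return returns None

NoneType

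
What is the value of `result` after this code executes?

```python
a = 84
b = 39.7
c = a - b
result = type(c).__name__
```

a is int; b is float; c is float; result = 'float'

'float'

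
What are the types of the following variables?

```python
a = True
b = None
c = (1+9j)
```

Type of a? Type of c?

a is assigned the constant True, which has type bool; c is assigned (1+9j), an int plus an imaginary literal (j suffix), which evaluates to complex

bool, complex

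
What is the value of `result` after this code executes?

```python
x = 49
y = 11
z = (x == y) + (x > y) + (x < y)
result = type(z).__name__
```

x is int; y is int; z is int; result = 'int'

'int'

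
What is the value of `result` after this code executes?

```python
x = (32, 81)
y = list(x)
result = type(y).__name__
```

x is tuple; y is list; result = 'list'

'list'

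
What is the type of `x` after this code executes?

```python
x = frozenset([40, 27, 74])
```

frozenset() returns frozenset

frozenset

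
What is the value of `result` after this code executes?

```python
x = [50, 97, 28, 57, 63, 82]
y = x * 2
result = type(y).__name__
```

x is list; y is list; result = 'list'

'list'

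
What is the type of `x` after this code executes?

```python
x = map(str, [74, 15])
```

map() returns a map object

map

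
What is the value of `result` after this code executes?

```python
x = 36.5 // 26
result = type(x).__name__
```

x is float; result = 'float'

'float'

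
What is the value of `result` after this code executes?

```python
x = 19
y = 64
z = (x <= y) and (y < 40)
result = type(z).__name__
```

x is int; y is int; z is bool; result = 'bool'

'bool'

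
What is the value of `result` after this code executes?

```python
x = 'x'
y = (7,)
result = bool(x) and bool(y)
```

x = 'x'; y = (7,); result = True

True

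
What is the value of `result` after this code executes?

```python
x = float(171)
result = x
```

x = 171.0; result = 171.0

171.0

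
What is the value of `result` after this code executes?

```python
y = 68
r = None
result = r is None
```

y = 68; r = None; result = True

True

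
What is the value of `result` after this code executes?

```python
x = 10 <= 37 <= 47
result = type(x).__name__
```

x is bool; result = 'bool'

'bool'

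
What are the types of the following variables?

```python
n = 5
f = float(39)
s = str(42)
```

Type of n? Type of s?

n is assigned a bare integer (no decimal point), so it is an int; s is assigned the result of calling str(), which returns a str

int, str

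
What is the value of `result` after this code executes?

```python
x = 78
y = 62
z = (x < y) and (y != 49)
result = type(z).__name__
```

x is int; y is int; z is bool; result = 'bool'

'bool'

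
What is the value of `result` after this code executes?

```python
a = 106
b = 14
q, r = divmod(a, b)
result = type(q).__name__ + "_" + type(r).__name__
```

a is int; b is int; q is int; r is int; result = 'int_int'

'int_int'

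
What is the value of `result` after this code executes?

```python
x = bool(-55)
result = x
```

x = True; result = True

True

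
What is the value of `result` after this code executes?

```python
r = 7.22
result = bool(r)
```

r = 7.22; result = True

True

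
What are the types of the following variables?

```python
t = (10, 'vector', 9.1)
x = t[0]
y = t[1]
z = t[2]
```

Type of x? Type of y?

tuple[0] is int; tuple[1] is str

int, str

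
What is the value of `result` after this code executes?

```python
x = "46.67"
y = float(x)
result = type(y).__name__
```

x is str; y is float; result = 'float'

'float'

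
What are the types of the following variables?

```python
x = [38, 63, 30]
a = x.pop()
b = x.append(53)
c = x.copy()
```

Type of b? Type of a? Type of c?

append() returns None; pop() returns element; copy() returns list

NoneType, int, list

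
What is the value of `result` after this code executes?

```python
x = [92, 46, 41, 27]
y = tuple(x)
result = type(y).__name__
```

x is list; y is tuple; result = 'tuple'

'tuple'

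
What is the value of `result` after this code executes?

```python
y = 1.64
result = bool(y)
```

y = 1.64; result = True

True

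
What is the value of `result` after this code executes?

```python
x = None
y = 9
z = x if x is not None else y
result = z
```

x = None; y = 9; z = 9; result = 9

9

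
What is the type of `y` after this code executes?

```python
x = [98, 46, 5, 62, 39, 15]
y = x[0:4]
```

Slicing a list returns a list

list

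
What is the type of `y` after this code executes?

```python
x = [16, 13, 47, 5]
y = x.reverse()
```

list.reverse() returns None

NoneType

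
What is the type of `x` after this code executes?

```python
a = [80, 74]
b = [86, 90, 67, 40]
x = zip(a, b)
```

zip() returns a zip object

zip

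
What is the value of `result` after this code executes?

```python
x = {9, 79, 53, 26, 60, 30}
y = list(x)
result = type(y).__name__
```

x is set; y is list; result = 'list'

'list'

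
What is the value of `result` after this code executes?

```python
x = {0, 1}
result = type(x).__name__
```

x is set; result = 'set'

'set'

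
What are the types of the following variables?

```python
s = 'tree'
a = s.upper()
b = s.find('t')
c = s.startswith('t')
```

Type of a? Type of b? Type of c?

upper() returns str; find() returns int; startswith() returns bool

str, int, bool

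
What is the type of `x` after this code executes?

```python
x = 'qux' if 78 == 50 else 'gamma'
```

Both branches of conditional are str

str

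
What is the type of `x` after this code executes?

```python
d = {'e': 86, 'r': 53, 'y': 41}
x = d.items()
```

dict.items() returns dict_items view

dict_items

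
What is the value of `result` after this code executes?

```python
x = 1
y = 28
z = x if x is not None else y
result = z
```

x = 1; y = 28; z = 1; result = 1

1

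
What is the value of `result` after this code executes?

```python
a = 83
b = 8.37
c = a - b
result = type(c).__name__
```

a is int; b is float; c is float; result = 'float'

'float'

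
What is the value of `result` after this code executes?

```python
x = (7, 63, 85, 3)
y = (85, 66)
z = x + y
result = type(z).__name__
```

x is tuple; y is tuple; z is tuple; result = 'tuple'

'tuple'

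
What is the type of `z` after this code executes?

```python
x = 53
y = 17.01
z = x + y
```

int + float = float

float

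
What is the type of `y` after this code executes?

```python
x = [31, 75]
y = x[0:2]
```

Slicing a list returns a list

list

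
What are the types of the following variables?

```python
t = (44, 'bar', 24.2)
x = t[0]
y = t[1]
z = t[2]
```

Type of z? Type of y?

tuple[2] is float; tuple[1] is str

float, str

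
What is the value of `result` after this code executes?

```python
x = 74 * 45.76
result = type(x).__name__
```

x is float; result = 'float'

'float'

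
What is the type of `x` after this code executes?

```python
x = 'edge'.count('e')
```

str.count() returns int

int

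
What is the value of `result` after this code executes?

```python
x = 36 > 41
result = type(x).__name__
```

x is bool; result = 'bool'

'bool'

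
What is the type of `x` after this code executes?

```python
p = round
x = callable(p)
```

callable() returns bool

bool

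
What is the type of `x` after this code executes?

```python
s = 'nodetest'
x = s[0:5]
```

Slicing a str returns str

str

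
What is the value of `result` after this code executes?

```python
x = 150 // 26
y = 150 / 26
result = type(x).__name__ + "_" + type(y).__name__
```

x is int; y is float; result = 'int_float'

'int_float'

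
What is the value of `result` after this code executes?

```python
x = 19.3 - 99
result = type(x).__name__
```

x is float; result = 'float'

'float'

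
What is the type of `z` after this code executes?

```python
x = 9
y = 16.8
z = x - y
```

int - float = float

float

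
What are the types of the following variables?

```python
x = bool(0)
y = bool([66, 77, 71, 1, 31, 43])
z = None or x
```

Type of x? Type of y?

bool() returns bool; bool() returns bool

bool, bool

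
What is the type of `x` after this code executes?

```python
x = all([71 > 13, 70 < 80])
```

all() returns bool

bool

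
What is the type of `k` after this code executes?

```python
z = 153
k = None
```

None has type NoneType

NoneType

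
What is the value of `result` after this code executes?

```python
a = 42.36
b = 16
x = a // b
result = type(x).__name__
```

a is float; b is int; x is float; result = 'float'

'float'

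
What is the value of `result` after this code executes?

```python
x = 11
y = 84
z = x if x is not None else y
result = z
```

x = 11; y = 84; z = 11; result = 11

11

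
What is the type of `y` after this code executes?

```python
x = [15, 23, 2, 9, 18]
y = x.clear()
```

list.clear() returns None

NoneType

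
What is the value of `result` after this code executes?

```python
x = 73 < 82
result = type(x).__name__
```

x is bool; result = 'bool'

'bool'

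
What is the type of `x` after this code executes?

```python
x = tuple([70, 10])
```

tuple() constructor returns tuple

tuple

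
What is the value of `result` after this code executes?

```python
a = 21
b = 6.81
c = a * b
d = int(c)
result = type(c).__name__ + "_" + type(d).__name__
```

a is int; b is float; c is float; d is int; result = 'float_int'

'float_int'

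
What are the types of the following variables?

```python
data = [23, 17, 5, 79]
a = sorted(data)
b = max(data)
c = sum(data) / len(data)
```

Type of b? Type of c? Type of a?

max of ints returns int; int / int = float; sorted() returns list

int, float, list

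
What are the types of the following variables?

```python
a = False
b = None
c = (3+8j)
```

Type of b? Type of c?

b is assigned None, whose type is NoneType; c is assigned (3+8j), an int plus an imaginary literal (j suffix), which evaluates to complex

NoneType, complex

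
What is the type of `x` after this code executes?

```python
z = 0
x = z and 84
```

'and' returns first falsy value (0 is int)

int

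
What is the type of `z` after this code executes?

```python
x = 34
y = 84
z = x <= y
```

Comparison returns bool

bool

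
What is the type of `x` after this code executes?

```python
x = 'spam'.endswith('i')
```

str.endswith() returns bool

bool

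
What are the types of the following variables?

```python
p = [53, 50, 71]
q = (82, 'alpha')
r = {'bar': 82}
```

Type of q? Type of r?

q is assigned a tuple (parenthesized, comma-separated values); r is assigned a dict literal ({key: value})

tuple, dict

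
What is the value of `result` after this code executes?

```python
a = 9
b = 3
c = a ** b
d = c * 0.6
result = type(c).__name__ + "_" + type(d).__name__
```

a is int; b is int; c is int; d is float; result = 'int_float'

'int_float'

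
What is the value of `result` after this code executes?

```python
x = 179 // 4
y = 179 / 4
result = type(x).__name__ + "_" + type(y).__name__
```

x is int; y is float; result = 'int_float'

'int_float'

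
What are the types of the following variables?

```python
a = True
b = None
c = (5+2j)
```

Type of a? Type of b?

a is assigned the constant True, which has type bool; b is assigned None, whose type is NoneType

bool, NoneType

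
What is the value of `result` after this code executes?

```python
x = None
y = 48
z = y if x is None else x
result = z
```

x = None; y = 48; z = 48; result = 48

48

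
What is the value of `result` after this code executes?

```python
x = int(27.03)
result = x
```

x = 27; result = 27

27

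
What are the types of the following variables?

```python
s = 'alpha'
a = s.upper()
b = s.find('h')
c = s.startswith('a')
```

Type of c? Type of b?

startswith() returns bool; find() returns int

bool, int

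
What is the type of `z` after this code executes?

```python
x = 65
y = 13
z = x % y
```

int % int = int

int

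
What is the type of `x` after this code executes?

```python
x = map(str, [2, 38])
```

map() returns a map object

map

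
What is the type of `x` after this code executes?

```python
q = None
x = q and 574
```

'and' returns first falsy value (None)

NoneType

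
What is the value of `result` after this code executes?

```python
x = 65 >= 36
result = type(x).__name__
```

x is bool; result = 'bool'

'bool'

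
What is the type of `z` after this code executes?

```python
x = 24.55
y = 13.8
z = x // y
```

float // float = float

float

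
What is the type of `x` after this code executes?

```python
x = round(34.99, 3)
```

round() with decimal places returns float

float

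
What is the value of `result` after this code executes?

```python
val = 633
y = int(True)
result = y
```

val = 633; y = 1; result = 1

1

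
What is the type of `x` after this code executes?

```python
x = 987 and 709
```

'and' with truthy values returns last operand (int)

int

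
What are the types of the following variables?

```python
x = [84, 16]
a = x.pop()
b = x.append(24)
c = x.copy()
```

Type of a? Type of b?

pop() returns element; append() returns None

int, NoneType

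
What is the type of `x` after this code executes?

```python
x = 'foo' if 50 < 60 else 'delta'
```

Both branches of conditional are str

str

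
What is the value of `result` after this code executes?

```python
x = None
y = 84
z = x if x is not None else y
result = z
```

x = None; y = 84; z = 84; result = 84

84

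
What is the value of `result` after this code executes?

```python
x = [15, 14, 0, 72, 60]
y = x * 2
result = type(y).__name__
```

x is list; y is list; result = 'list'

'list'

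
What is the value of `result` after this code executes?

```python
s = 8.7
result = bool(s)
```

s = 8.7; result = True

True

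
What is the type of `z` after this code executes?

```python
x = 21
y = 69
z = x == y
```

Comparison returns bool

bool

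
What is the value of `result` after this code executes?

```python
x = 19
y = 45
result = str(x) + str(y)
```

x = 19; y = 45; result = '1945'

'1945'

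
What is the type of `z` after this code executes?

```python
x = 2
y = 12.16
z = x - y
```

int - float = float

float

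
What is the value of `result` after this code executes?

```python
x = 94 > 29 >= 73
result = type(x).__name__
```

x is bool; result = 'bool'

'bool'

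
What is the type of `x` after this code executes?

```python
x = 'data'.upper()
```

str.upper() returns str

str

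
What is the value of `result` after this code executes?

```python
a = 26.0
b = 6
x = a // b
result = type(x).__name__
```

a is float; b is int; x is float; result = 'float'

'float'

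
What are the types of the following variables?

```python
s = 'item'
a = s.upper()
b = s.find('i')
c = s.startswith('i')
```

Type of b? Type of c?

find() returns int; startswith() returns bool

int, bool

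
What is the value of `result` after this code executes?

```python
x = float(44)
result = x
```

x = 44.0; result = 44.0

44.0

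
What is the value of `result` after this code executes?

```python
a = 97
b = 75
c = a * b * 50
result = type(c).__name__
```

a is int; b is int; c is int; result = 'int'

'int'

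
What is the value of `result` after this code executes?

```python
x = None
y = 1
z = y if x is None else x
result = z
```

x = None; y = 1; z = 1; result = 1

1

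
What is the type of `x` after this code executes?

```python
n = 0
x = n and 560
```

'and' returns first falsy value (0 is int)

int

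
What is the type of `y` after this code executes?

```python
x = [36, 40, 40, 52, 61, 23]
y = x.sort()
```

list.sort() returns None (mutates in place)

NoneType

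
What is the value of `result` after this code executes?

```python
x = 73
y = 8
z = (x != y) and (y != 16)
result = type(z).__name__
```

x is int; y is int; z is bool; result = 'bool'

'bool'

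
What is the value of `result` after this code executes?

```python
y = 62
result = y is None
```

y = 62; result = False

False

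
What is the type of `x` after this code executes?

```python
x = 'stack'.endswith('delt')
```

str.endswith() returns bool

bool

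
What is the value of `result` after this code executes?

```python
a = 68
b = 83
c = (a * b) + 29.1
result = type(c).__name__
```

a is int; b is int; c is float; result = 'float'

'float'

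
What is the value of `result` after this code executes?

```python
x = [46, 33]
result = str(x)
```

x = [46, 33]; result = '[46, 33]'

'[46, 33]'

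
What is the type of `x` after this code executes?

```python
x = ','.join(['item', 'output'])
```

str.join() returns str

str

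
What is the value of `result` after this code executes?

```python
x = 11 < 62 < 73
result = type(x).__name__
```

x is bool; result = 'bool'

'bool'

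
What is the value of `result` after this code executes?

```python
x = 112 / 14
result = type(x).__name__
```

x is float; result = 'float'

'float'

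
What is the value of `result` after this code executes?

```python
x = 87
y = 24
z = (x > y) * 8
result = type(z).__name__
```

x is int; y is int; z is int; result = 'int'

'int'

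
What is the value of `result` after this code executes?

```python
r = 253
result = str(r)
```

r = 253; result = '253'

'253'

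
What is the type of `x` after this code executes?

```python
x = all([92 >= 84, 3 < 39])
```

all() returns bool

bool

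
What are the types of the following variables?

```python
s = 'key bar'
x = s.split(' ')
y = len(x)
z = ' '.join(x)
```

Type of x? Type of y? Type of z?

str.split() returns list; len() returns int; str.join() returns str

list, int, str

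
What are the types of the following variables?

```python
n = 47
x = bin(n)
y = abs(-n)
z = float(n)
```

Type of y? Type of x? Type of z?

abs() of int returns int; bin() returns str; float() returns float

int, str, float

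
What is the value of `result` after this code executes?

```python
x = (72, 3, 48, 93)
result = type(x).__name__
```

x is tuple; result = 'tuple'

'tuple'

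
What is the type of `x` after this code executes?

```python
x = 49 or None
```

'or' returns first truthy value

int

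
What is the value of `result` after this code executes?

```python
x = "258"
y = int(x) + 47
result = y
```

x = '258'; y = 305; result = 305

305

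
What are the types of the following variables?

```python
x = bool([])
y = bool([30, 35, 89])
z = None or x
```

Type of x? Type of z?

bool() returns bool; None or bool returns the bool

bool, bool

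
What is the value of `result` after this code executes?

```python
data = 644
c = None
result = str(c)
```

data = 644; c = None; result = 'None'

'None'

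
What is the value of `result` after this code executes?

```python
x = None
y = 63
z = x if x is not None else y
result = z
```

x = None; y = 63; z = 63; result = 63

63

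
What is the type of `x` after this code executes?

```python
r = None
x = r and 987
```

'and' returns first falsy value (None)

NoneType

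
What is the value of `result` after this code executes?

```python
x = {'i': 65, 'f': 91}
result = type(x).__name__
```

x is dict; result = 'dict'

'dict'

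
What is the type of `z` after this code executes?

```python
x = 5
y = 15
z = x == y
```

Equality comparison returns bool

bool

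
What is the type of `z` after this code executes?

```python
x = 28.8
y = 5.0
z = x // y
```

float // float = float

float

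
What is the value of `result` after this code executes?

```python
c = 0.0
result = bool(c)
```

c = 0.0; result = False

False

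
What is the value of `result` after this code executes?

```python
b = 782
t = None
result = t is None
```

b = 782; t = None; result = True

True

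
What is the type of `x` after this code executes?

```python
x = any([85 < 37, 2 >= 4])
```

any() returns bool

bool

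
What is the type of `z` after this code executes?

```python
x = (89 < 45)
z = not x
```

'not' returns bool

bool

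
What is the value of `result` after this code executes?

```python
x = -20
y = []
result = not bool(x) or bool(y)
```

x = -20; y = []; result = False

False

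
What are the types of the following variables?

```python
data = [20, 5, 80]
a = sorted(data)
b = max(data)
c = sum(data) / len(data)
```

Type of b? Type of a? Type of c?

max of ints returns int; sorted() returns list; int / int = float

int, list, float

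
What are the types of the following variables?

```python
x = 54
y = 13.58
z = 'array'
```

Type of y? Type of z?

y is assigned a number with a decimal point, so it is a float; z is assigned a quoted string literal, so it is a str

float, str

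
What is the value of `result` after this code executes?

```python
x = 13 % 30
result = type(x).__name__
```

x is int; result = 'int'

'int'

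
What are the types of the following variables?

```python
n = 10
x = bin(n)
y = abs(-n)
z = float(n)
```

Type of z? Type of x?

float() returns float; bin() returns str

float, str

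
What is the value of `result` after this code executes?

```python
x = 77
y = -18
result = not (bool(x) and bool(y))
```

x = 77; y = -18; result = False

False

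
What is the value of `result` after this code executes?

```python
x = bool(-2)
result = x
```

x = True; result = True

True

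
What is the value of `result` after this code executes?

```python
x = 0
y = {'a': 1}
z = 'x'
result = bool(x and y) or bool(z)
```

x = 0; y = {'a': 1}; z = 'x'; result = True

True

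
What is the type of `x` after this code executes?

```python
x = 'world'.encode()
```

str.encode() returns bytes

bytes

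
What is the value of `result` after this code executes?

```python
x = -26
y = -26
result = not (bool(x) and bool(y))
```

x = -26; y = -26; result = False

False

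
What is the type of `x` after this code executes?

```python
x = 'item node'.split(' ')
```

str.split() returns list

list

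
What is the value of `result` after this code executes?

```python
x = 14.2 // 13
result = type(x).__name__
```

x is float; result = 'float'

'float'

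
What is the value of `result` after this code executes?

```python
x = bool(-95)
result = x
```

x = True; result = True

True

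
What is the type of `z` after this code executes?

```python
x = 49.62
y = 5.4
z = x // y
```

float // float = float

float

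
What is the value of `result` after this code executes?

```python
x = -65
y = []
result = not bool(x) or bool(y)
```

x = -65; y = []; result = False

False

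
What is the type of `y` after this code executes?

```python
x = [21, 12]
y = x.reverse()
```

list.reverse() returns None

NoneType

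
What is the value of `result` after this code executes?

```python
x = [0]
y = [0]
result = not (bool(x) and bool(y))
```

x = [0]; y = [0]; result = False

False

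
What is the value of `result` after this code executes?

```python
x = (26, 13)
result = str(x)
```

x = (26, 13); result = '(26, 13)'

'(26, 13)'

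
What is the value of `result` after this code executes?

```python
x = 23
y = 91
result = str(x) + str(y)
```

x = 23; y = 91; result = '2391'

'2391'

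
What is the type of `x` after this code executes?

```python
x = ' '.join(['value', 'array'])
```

str.join() returns str

str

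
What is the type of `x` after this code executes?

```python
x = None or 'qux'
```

'or' with None returns the other truthy value (str)

str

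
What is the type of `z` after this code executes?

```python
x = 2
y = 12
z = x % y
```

int % int = int

int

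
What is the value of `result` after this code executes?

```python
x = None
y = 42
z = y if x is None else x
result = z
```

x = None; y = 42; z = 42; result = 42

42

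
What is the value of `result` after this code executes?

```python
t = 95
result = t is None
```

t = 95; result = False

False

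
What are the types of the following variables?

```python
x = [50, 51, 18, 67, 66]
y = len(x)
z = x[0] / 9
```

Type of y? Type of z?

len() returns int; int / int = float

int, float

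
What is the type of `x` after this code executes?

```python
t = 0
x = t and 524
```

'and' returns first falsy value (0 is int)

int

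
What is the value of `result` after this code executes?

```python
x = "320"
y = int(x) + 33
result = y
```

x = '320'; y = 353; result = 353

353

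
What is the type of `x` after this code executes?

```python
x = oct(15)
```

oct() returns str representation

str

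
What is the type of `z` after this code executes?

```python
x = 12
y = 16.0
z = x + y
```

int + float = float

float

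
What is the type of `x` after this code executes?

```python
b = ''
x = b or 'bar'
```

'or' returns first truthy value (str)

str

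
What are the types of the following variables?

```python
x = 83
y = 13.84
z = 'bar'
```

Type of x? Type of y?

x is assigned a bare integer (no decimal point), so it is an int; y is assigned a number with a decimal point, so it is a float

int, float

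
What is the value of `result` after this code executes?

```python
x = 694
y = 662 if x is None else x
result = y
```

x = 694; y = 694; result = 694

694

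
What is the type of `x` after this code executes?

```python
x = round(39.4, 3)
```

round() with decimal places returns float

float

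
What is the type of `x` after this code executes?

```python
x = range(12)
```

range() returns a range object

range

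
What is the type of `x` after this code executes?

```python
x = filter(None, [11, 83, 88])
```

filter() returns a filter object

filter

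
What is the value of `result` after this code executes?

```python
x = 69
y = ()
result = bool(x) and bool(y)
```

x = 69; y = (); result = False

False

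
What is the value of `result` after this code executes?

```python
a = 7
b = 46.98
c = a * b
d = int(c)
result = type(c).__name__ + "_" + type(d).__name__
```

a is int; b is float; c is float; d is int; result = 'float_int'

'float_int'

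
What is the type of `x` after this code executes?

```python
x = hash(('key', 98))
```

hash() returns int

int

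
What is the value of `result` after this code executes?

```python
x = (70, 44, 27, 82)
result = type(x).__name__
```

x is tuple; result = 'tuple'

'tuple'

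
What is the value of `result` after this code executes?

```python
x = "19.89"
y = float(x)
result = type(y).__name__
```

x is str; y is float; result = 'float'

'float'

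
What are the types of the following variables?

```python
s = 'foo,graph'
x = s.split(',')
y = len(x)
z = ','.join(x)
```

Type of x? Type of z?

str.split() returns list; str.join() returns str

list, str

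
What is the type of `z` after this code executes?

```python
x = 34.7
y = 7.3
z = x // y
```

float // float = float

float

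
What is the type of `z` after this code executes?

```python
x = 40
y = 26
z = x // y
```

int // int = int

int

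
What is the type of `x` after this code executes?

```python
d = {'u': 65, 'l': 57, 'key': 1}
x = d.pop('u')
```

dict.pop() returns the value

int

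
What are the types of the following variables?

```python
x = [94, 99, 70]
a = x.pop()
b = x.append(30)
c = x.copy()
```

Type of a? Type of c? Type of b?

pop() returns element; copy() returns list; append() returns None

int, list, NoneType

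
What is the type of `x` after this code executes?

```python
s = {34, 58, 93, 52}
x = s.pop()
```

Popping from set[int] returns int

int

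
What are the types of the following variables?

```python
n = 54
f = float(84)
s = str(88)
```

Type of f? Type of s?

f is assigned the result of calling float(), which returns a float; s is assigned the result of calling str(), which returns a str

float, str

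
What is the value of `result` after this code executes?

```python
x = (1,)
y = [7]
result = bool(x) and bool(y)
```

x = (1,); y = [7]; result = True

True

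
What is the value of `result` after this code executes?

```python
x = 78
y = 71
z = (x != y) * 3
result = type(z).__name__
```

x is int; y is int; z is int; result = 'int'

'int'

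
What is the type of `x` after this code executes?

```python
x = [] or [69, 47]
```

'or' returns first truthy value (list)

list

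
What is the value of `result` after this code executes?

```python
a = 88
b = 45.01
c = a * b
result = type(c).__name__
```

a is int; b is float; c is float; result = 'float'

'float'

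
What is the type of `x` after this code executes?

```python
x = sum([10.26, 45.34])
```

sum() of floats returns float

float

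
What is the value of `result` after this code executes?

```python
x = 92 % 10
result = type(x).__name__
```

x is int; result = 'int'

'int'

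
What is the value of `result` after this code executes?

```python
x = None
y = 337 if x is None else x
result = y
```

x = None; y = 337; result = 337

337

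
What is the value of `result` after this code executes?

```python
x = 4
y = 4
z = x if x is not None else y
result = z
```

x = 4; y = 4; z = 4; result = 4

4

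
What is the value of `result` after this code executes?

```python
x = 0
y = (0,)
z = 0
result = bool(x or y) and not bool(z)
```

x = 0; y = (0,); z = 0; result = True

True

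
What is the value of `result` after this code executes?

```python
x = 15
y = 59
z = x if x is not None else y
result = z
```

x = 15; y = 59; z = 15; result = 15

15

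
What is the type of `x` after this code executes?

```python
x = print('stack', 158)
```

print() returns None

NoneType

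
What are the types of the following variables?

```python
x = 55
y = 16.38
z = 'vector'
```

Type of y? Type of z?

y is assigned a number with a decimal point, so it is a float; z is assigned a quoted string literal, so it is a str

float, str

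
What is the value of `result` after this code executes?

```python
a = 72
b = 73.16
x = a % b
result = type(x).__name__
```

a is int; b is float; x is float; result = 'float'

'float'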